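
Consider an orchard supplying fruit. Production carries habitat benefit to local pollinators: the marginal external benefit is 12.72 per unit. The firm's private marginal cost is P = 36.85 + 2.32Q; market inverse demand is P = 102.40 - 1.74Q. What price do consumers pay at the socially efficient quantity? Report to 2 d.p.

P = 68.86

Social marginal cost = private MC − MEB = 24.13 + 2.32Q.
Set SMC = demand: 24.13 + 2.32Q = 102.40 - 1.74Q → Q* = 19.2783.
Consumer price on the demand curve at Q*: 102.40 − 1.74×19.2783 = 68.8558.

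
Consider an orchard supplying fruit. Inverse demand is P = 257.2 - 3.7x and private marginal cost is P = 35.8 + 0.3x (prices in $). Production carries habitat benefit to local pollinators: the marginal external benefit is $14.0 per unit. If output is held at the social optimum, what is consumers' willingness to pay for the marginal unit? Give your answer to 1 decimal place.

P = $39.5

Social marginal cost = private MC − MEB = 21.8 + 0.3x.
Set SMC = demand: 21.8 + 0.3x = 257.2 - 3.7x → x* = 58.8500.
Consumer price on the demand curve at x*: 257.2 − 3.7×58.8500 = 39.4550.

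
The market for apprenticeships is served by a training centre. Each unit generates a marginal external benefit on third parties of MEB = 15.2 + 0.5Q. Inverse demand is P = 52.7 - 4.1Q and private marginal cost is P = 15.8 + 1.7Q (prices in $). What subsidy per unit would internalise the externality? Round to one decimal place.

subsidy = $20.1 per unit

Social marginal cost = private MC − MEB = 0.6 + 1.2Q.
Set SMC = demand: 0.6 + 1.2Q = 52.7 - 4.1Q → Q* = 9.8302.
The Pigouvian subsidy equals MEB at Q*: 15.2 + 0.5×9.8302 = 20.1151.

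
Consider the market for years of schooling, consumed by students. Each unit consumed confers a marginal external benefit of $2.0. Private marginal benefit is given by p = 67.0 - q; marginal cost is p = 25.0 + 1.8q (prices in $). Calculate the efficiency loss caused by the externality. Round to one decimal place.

Market equilibrium (private): 25.0 + 1.8q = 67.0 - q → q_m = 15.0000.
Social marginal benefit = demand + MEB = 69.0 - q.
Set SMB = MC: 69.0 - q = 25.0 + 1.8q → q* = 15.7143.
Between q* and q_m the wedge SMB − MC runs linearly from 0 to MEB(q_m), so the loss is a triangle.
DWL = ½ × 0.7143 × 2.0000 = 0.7143.

DWL = $0.7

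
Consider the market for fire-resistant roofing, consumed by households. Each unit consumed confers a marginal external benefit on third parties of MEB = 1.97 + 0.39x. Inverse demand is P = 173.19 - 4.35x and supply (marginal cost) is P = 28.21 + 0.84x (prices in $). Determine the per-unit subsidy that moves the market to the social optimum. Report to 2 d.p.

subsidy = $13.91 per unit

Social marginal benefit = demand + MEB = 175.16 - 3.96x.
Set SMB = MC: 175.16 - 3.96x = 28.21 + 0.84x → x* = 30.6146.
The Pigouvian subsidy equals MEB at x*: 1.97 + 0.39×30.6146 = 13.9097.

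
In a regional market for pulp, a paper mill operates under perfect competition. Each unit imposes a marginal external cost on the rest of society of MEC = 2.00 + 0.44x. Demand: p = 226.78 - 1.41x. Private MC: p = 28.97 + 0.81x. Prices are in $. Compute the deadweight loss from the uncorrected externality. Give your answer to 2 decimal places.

Market equilibrium (private): 28.97 + 0.81x = 226.78 - 1.41x → x_m = 89.1036.
Social marginal cost = private MC + MEC = 30.97 + 1.25x.
Set SMC = demand: 30.97 + 1.25x = 226.78 - 1.41x → x* = 73.6128.
The welfare-loss triangle has base |x_m − x*| and height MEC(x_m) (the vertical gap between SMC and demand is zero at x* and MEC at x_m).
DWL = ½ × 15.4908 × 41.2056 = 319.1539.

DWL = $319.15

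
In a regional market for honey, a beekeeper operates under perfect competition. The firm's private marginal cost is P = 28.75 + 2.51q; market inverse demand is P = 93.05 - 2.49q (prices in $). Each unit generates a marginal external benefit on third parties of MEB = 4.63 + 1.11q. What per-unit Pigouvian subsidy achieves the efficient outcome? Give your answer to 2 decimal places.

subsidy = $24.30 per unit

Social marginal cost = private MC − MEB = 24.12 + 1.40q.
Set SMC = demand: 24.12 + 1.40q = 93.05 - 2.49q → q* = 17.7198.
The Pigouvian subsidy equals MEB at q*: 4.63 + 1.11×17.7198 = 24.2990.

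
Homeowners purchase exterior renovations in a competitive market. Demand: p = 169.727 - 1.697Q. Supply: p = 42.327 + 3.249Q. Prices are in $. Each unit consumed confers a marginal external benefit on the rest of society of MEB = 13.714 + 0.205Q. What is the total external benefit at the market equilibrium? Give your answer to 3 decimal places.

$421.255

Market equilibrium (private): 42.327 + 3.249Q = 169.727 - 1.697Q → Q_m = 25.7582.
Total external benefit = ∫₀^{Q_m} (13.714 + 0.205Q) dQ = 13.714×25.7582 + ½×0.205×25.7582² = 421.2552.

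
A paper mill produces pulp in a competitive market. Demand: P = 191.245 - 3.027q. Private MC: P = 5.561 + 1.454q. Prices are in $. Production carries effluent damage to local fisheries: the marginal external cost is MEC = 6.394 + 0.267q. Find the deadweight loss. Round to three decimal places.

DWL = $32.096

Market equilibrium (private): 5.561 + 1.454q = 191.245 - 3.027q → q_m = 41.4381.
Social marginal cost = private MC + MEC = 11.955 + 1.721q.
Set SMC = demand: 11.955 + 1.721q = 191.245 - 3.027q → q* = 37.7612.
Height of the DWL triangle at q_m is SMC(q_m) − demand(q_m) = MEC(q_m) = 17.4580.
DWL = ½ × 3.6769 × 17.4580 = 32.0957.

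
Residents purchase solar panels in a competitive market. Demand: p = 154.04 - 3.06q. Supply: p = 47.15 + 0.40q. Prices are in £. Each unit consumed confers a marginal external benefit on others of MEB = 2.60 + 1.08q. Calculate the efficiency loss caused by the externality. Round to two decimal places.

Market equilibrium (private): 47.15 + 0.40q = 154.04 - 3.06q → q_m = 30.8931.
Social marginal benefit = demand + MEB = 156.64 - 1.98q.
Set SMB = MC: 156.64 - 1.98q = 47.15 + 0.40q → q* = 46.0042.
The welfare-loss triangle has base |q_m − q*| and height MEB(q_m) (the vertical gap between SMB and MC is zero at q* and MEB at q_m).
DWL = ½ × 15.1111 × 35.9645 = 271.7316.

DWL = £271.73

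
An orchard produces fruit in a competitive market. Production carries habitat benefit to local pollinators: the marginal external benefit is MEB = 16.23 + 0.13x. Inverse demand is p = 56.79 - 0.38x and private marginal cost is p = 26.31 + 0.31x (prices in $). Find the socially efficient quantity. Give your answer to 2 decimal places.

x* = 83.41

Social marginal cost = private MC − MEB = 10.08 + 0.18x.
Set SMC = demand: 10.08 + 0.18x = 56.79 - 0.38x → x* = 83.4107.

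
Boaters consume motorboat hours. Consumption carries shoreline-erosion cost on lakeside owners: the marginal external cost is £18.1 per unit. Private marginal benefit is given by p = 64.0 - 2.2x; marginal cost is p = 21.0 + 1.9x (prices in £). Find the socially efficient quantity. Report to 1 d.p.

x* = 6.1

Social marginal benefit = demand − MEC = 45.9 - 2.2x.
Set SMB = MC: 45.9 - 2.2x = 21.0 + 1.9x → x* = 6.0732.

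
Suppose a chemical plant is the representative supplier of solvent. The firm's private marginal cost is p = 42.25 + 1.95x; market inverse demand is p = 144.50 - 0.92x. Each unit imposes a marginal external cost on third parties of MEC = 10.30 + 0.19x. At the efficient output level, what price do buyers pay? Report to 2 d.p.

Social marginal cost = private MC + MEC = 52.55 + 2.14x.
Set SMC = demand: 52.55 + 2.14x = 144.50 - 0.92x → x* = 30.0490.
Consumer price on the demand curve at x*: 144.50 − 0.92×30.0490 = 116.8549.

P = 116.85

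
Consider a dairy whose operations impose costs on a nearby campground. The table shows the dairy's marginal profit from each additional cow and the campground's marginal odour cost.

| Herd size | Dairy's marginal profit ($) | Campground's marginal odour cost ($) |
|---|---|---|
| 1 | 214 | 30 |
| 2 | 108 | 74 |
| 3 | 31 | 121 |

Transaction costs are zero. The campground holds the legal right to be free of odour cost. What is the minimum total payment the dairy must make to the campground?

Efficient level: marginal profit ≥ marginal odour cost through level 2, so k* = 2.
With the campground holding the right, the dairy must at least compensate total damage at k*: 30 + 74 = 104.

$104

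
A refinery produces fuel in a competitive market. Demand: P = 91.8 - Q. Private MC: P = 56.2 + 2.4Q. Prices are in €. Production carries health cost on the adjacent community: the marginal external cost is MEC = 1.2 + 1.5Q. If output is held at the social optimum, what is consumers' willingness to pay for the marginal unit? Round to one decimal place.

Social marginal cost = private MC + MEC = 57.4 + 3.9Q.
Set SMC = demand: 57.4 + 3.9Q = 91.8 - Q → Q* = 7.0204.
Consumer price on the demand curve at Q*: 91.8 − 1.0×7.0204 = 84.7796.

P = €84.8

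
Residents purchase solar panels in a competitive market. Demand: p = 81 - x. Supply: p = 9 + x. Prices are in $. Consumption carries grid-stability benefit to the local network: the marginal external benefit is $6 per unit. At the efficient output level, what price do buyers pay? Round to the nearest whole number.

P = $42

Social marginal benefit = demand + MEB = 87 - x.
Set SMB = MC: 87 - x = 9 + x → x* = 39.0000.
Consumer price on the demand curve at x*: 81 − 1×39.0000 = 42.0000.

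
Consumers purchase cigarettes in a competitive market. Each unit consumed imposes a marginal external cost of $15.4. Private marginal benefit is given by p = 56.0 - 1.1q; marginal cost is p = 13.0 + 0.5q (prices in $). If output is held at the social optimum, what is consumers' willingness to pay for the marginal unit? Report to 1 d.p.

Social marginal benefit = demand − MEC = 40.6 - 1.1q.
Set SMB = MC: 40.6 - 1.1q = 13.0 + 0.5q → q* = 17.2500.
Consumer price on the demand curve at q*: 56.0 − 1.1×17.2500 = 37.0250.

P = $37.0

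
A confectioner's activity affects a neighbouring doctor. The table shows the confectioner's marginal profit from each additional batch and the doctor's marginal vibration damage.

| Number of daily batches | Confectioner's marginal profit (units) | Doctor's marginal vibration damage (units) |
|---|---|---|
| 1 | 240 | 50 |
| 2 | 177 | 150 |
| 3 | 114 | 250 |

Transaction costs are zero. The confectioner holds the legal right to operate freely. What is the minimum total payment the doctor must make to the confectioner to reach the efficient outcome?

Left alone the confectioner would choose level 3 (marginal profit stays positive).
Efficient level: k* = 2 (marginal profit ≥ marginal vibration damage through 2).
The doctor must at least cover the confectioner's forgone profit from cutting 3→2: 114 = 114.

114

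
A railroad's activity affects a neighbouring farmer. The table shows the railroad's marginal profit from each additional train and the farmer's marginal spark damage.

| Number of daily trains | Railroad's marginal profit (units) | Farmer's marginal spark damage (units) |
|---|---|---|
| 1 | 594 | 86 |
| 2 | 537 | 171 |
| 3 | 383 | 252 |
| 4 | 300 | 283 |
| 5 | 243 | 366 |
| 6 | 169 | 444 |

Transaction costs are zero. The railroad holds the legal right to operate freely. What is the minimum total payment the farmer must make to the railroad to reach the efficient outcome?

412

Left alone the railroad would choose level 6 (marginal profit stays positive).
Efficient level: k* = 4 (marginal profit ≥ marginal spark damage through 4).
The farmer must at least cover the railroad's forgone profit from cutting 6→4: 243 + 169 = 412.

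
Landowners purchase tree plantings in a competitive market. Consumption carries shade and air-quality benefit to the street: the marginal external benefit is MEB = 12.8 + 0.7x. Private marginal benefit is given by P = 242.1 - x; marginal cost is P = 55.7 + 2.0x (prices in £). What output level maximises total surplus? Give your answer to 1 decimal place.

x* = 86.6

Social marginal benefit = demand + MEB = 254.9 - 0.3x.
Set SMB = MC: 254.9 - 0.3x = 55.7 + 2.0x → x* = 86.6087.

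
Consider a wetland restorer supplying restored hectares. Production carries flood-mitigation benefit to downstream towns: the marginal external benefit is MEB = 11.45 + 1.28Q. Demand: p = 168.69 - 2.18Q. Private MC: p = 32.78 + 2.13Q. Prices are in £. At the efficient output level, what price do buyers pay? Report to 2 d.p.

P = £62.67

Social marginal cost = private MC − MEB = 21.33 + 0.85Q.
Set SMC = demand: 21.33 + 0.85Q = 168.69 - 2.18Q → Q* = 48.6337.
Consumer price on the demand curve at Q*: 168.69 − 2.18×48.6337 = 62.6685.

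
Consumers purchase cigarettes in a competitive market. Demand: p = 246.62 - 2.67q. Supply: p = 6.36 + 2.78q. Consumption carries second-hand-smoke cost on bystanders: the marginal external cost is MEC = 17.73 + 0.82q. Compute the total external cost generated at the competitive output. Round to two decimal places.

Market equilibrium (private): 6.36 + 2.78q = 246.62 - 2.67q → q_m = 44.0844.
Total external cost = ∫₀^{q_m} (17.73 + 0.82q) dq = 17.73×44.0844 + ½×0.82×44.0844² = 1578.4245.

1578.42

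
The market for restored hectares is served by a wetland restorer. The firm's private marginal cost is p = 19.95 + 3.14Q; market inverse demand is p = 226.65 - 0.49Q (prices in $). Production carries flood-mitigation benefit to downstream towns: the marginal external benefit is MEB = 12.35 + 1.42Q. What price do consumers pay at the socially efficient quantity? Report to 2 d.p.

Social marginal cost = private MC − MEB = 7.60 + 1.72Q.
Set SMC = demand: 7.60 + 1.72Q = 226.65 - 0.49Q → Q* = 99.1176.
Consumer price on the demand curve at Q*: 226.65 − 0.49×99.1176 = 178.0824.

P = $178.08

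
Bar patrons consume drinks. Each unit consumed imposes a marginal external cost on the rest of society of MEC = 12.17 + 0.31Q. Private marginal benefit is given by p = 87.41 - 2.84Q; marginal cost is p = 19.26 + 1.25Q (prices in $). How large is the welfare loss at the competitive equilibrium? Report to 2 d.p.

DWL = $34.15

Market equilibrium (private): 19.26 + 1.25Q = 87.41 - 2.84Q → Q_m = 16.6626.
Social marginal benefit = demand − MEC = 75.24 - 3.15Q.
Set SMB = MC: 75.24 - 3.15Q = 19.26 + 1.25Q → Q* = 12.7227.
The welfare-loss triangle has base |Q_m − Q*| and height MEC(Q_m) (the vertical gap between SMB and MC is zero at Q* and MEC at Q_m).
DWL = ½ × 3.9399 × 17.3354 = 34.1499.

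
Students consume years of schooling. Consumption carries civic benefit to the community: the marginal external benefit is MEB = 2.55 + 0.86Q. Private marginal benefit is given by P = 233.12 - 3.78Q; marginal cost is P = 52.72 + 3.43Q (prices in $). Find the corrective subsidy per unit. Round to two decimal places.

Social marginal benefit = demand + MEB = 235.67 - 2.92Q.
Set SMB = MC: 235.67 - 2.92Q = 52.72 + 3.43Q → Q* = 28.8110.
The Pigouvian subsidy equals MEB at Q*: 2.55 + 0.86×28.8110 = 27.3275.

subsidy = $27.33 per unit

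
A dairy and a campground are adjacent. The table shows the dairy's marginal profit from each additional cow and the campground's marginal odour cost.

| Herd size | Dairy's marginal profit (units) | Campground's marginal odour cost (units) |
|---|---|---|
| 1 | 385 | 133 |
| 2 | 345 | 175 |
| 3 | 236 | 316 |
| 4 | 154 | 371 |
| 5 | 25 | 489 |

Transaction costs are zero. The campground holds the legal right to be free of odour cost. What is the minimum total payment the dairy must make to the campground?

308

Efficient level: marginal profit ≥ marginal odour cost through level 2, so k* = 2.
With the campground holding the right, the dairy must at least compensate total damage at k*: 133 + 175 = 308.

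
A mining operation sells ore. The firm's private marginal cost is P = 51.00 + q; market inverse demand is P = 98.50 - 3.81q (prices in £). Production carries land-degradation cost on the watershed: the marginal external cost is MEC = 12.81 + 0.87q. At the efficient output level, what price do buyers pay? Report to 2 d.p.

P = £75.23

Social marginal cost = private MC + MEC = 63.81 + 1.87q.
Set SMC = demand: 63.81 + 1.87q = 98.50 - 3.81q → q* = 6.1074.
Consumer price on the demand curve at q*: 98.50 − 3.81×6.1074 = 75.2308.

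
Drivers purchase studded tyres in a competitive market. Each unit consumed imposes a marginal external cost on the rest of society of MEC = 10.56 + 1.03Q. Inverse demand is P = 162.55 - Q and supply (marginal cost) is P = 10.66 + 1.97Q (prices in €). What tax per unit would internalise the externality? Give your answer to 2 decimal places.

Social marginal benefit = demand − MEC = 151.99 - 2.03Q.
Set SMB = MC: 151.99 - 2.03Q = 10.66 + 1.97Q → Q* = 35.3325.
The Pigouvian tax equals MEC at Q*: 10.56 + 1.03×35.3325 = 46.9525.

tax = €46.95 per unit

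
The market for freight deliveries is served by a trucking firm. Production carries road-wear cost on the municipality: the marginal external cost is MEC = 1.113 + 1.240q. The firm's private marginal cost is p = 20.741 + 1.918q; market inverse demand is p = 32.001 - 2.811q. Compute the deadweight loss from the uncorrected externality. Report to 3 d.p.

Market equilibrium (private): 20.741 + 1.918q = 32.001 - 2.811q → q_m = 2.3811.
Social marginal cost = private MC + MEC = 21.854 + 3.158q.
Set SMC = demand: 21.854 + 3.158q = 32.001 - 2.811q → q* = 1.6999.
The welfare-loss triangle has base |q_m − q*| and height MEC(q_m) (the vertical gap between SMC and demand is zero at q* and MEC at q_m).
DWL = ½ × 0.6812 × 4.0655 = 1.3847.

DWL = 1.385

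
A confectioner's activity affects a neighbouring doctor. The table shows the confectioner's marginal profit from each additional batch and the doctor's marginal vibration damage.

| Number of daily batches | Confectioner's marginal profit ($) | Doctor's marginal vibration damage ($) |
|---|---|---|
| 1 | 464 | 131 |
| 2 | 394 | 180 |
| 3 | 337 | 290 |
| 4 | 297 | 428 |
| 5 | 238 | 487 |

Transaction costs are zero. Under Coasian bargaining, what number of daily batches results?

3

Bargaining reaches the level where marginal profit last exceeds marginal vibration damage.
That holds through level 3 (337 ≥ 290) but not at 4 (297 < 428).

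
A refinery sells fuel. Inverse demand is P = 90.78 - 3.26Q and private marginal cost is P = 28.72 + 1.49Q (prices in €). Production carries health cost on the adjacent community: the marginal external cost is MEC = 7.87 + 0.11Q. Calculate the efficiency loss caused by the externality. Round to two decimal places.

DWL = €8.91

Market equilibrium (private): 28.72 + 1.49Q = 90.78 - 3.26Q → Q_m = 13.0653.
Social marginal cost = private MC + MEC = 36.59 + 1.60Q.
Set SMC = demand: 36.59 + 1.60Q = 90.78 - 3.26Q → Q* = 11.1502.
The welfare-loss triangle has base |Q_m − Q*| and height MEC(Q_m) (the vertical gap between SMC and demand is zero at Q* and MEC at Q_m).
DWL = ½ × 1.9151 × 9.3072 = 8.9121.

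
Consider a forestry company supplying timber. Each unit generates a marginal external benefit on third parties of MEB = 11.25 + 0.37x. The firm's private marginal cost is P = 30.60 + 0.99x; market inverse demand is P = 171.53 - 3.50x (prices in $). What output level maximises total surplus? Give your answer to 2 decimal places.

Social marginal cost = private MC − MEB = 19.35 + 0.62x.
Set SMC = demand: 19.35 + 0.62x = 171.53 - 3.50x → x* = 36.9369.

x* = 36.94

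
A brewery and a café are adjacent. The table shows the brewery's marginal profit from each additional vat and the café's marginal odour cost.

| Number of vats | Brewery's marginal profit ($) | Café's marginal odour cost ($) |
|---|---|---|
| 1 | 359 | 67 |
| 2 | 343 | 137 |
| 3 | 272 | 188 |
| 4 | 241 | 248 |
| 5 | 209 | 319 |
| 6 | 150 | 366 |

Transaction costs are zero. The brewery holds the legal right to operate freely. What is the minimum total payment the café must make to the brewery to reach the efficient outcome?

$600

Left alone the brewery would choose level 6 (marginal profit stays positive).
Efficient level: k* = 3 (marginal profit ≥ marginal odour cost through 3).
The café must at least cover the brewery's forgone profit from cutting 6→3: 241 + 209 + 150 = 600.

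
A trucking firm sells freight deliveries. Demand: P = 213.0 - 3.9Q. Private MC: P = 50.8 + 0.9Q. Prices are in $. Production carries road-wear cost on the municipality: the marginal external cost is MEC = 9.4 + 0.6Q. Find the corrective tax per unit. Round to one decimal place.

tax = $26.4 per unit

Social marginal cost = private MC + MEC = 60.2 + 1.5Q.
Set SMC = demand: 60.2 + 1.5Q = 213.0 - 3.9Q → Q* = 28.2963.
The Pigouvian tax equals MEC at Q*: 9.4 + 0.6×28.2963 = 26.3778.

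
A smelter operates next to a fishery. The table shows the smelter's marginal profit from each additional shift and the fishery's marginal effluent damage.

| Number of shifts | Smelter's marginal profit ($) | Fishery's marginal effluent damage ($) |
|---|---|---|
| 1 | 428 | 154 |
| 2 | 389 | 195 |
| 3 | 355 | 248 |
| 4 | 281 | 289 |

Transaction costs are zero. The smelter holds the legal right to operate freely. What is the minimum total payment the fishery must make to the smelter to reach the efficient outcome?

Left alone the smelter would choose level 4 (marginal profit stays positive).
Efficient level: k* = 3 (marginal profit ≥ marginal effluent damage through 3).
The fishery must at least cover the smelter's forgone profit from cutting 4→3: 281 = 281.

$281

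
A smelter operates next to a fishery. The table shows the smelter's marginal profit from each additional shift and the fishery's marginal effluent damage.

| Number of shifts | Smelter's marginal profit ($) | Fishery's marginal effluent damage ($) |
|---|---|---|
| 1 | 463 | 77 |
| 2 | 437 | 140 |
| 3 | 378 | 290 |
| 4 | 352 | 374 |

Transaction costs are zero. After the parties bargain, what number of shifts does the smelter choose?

3

Bargaining reaches the level where marginal profit last exceeds marginal effluent damage.
That holds through level 3 (378 ≥ 290) but not at 4 (352 < 374).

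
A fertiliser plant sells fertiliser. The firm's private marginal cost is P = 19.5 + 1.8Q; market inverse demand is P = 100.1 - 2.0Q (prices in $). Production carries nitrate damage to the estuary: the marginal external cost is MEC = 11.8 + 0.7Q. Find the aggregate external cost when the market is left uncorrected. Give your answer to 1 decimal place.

$407.7

Market equilibrium (private): 19.5 + 1.8Q = 100.1 - 2.0Q → Q_m = 21.2105.
Total external cost = ∫₀^{Q_m} (11.8 + 0.7Q) dQ = 11.8×21.2105 + ½×0.7×21.2105² = 407.7438.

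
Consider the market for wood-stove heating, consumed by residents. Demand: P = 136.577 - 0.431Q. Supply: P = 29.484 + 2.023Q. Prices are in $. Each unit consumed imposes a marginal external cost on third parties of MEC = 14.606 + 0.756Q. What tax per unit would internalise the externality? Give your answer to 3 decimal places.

Social marginal benefit = demand − MEC = 121.971 - 1.187Q.
Set SMB = MC: 121.971 - 1.187Q = 29.484 + 2.023Q → Q* = 28.8121.
The Pigouvian tax equals MEC at Q*: 14.606 + 0.756×28.8121 = 36.3879.

tax = $36.388 per unit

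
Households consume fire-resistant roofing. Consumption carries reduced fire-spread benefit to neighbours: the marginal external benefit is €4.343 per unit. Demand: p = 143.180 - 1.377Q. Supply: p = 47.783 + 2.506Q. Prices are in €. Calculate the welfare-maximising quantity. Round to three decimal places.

Social marginal benefit = demand + MEB = 147.523 - 1.377Q.
Set SMB = MC: 147.523 - 1.377Q = 47.783 + 2.506Q → Q* = 25.6863.

Q* = 25.686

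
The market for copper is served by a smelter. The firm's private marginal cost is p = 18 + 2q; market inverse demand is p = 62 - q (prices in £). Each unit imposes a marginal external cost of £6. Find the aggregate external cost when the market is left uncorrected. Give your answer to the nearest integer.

Market equilibrium (private): 18 + 2q = 62 - q → q_m = 14.6667.
Total external cost = MEC × q_m = 6 × 14.6667 = 88.0002.

£88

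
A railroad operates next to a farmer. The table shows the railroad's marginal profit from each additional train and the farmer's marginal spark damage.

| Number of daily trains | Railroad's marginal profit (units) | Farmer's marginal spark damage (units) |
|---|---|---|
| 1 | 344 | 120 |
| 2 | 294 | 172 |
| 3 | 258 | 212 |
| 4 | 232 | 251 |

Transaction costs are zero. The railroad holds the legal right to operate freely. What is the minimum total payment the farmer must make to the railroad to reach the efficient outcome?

Left alone the railroad would choose level 4 (marginal profit stays positive).
Efficient level: k* = 3 (marginal profit ≥ marginal spark damage through 3).
The farmer must at least cover the railroad's forgone profit from cutting 4→3: 232 = 232.

232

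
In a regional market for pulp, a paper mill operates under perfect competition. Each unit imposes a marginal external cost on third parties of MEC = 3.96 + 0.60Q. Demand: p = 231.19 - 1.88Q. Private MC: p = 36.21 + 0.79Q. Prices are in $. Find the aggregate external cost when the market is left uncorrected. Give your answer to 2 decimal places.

$1889.03

Market equilibrium (private): 36.21 + 0.79Q = 231.19 - 1.88Q → Q_m = 73.0262.
Total external cost = ∫₀^{Q_m} (3.96 + 0.60Q) dQ = 3.96×73.0262 + ½×0.60×73.0262² = 1889.0315.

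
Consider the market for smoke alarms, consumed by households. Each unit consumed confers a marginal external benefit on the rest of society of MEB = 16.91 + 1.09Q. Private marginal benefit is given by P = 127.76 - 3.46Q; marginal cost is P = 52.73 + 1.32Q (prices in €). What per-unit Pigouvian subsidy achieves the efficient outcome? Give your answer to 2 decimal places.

Social marginal benefit = demand + MEB = 144.67 - 2.37Q.
Set SMB = MC: 144.67 - 2.37Q = 52.73 + 1.32Q → Q* = 24.9160.
The Pigouvian subsidy equals MEB at Q*: 16.91 + 1.09×24.9160 = 44.0684.

subsidy = €44.07 per unit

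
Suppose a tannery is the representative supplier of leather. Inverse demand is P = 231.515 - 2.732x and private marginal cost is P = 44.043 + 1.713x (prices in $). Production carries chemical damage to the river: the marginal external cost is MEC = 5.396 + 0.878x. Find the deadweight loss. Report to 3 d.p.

DWL = $169.078

Market equilibrium (private): 44.043 + 1.713x = 231.515 - 2.732x → x_m = 42.1759.
Social marginal cost = private MC + MEC = 49.439 + 2.591x.
Set SMC = demand: 49.439 + 2.591x = 231.515 - 2.732x → x* = 34.2055.
The welfare-loss triangle has base |x_m − x*| and height MEC(x_m) (the vertical gap between SMC and demand is zero at x* and MEC at x_m).
DWL = ½ × 7.9704 × 42.4265 = 169.0781.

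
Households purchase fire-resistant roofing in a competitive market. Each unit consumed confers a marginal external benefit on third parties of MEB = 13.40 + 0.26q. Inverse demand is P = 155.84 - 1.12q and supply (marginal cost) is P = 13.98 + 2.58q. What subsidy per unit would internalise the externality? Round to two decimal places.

subsidy = 25.13 per unit

Social marginal benefit = demand + MEB = 169.24 - 0.86q.
Set SMB = MC: 169.24 - 0.86q = 13.98 + 2.58q → q* = 45.1337.
The Pigouvian subsidy equals MEB at q*: 13.40 + 0.26×45.1337 = 25.1348.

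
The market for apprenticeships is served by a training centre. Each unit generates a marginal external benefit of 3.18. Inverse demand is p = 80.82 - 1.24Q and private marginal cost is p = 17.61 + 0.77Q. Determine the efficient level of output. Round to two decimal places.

Q* = 33.03

Social marginal cost = private MC − MEB = 14.43 + 0.77Q.
Set SMC = demand: 14.43 + 0.77Q = 80.82 - 1.24Q → Q* = 33.0299.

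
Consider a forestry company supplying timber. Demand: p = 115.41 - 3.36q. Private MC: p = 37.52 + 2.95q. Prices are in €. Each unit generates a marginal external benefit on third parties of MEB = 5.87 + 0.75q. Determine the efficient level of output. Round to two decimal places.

Social marginal cost = private MC − MEB = 31.65 + 2.20q.
Set SMC = demand: 31.65 + 2.20q = 115.41 - 3.36q → q* = 15.0647.

q* = 15.06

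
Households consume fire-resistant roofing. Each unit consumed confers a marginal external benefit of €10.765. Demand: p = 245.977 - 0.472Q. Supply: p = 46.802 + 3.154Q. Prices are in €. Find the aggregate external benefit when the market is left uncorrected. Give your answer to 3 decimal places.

Market equilibrium (private): 46.802 + 3.154Q = 245.977 - 0.472Q → Q_m = 54.9297.
Total external benefit = MEB × Q_m = 10.765 × 54.9297 = 591.3182.

€591.318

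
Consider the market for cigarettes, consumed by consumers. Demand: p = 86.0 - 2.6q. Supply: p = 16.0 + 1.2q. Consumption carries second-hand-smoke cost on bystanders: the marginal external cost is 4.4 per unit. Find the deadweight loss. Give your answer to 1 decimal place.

DWL = 2.5

Market equilibrium (private): 16.0 + 1.2q = 86.0 - 2.6q → q_m = 18.4211.
Social marginal benefit = demand − MEC = 81.6 - 2.6q.
Set SMB = MC: 81.6 - 2.6q = 16.0 + 1.2q → q* = 17.2632.
Height of the DWL triangle at q_m is MC(q_m) − SMB(q_m) = MEC(q_m) = 4.4000.
DWL = ½ × 1.1579 × 4.4000 = 2.5474.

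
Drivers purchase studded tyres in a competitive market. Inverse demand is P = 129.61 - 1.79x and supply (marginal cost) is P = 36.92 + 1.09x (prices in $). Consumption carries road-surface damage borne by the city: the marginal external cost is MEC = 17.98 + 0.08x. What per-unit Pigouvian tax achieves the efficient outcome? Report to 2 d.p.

tax = $20.00 per unit

Social marginal benefit = demand − MEC = 111.63 - 1.87x.
Set SMB = MC: 111.63 - 1.87x = 36.92 + 1.09x → x* = 25.2399.
The Pigouvian tax equals MEC at x*: 17.98 + 0.08×25.2399 = 19.9992.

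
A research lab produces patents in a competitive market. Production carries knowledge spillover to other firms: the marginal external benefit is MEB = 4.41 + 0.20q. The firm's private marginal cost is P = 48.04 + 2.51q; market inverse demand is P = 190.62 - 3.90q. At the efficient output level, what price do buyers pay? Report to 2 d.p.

Social marginal cost = private MC − MEB = 43.63 + 2.31q.
Set SMC = demand: 43.63 + 2.31q = 190.62 - 3.90q → q* = 23.6699.
Consumer price on the demand curve at q*: 190.62 − 3.90×23.6699 = 98.3074.

P = 98.31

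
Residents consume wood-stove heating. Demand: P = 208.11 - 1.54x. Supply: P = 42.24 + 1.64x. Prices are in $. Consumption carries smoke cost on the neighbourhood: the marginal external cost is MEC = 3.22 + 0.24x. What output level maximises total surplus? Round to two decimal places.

Social marginal benefit = demand − MEC = 204.89 - 1.78x.
Set SMB = MC: 204.89 - 1.78x = 42.24 + 1.64x → x* = 47.5585.

x* = 47.56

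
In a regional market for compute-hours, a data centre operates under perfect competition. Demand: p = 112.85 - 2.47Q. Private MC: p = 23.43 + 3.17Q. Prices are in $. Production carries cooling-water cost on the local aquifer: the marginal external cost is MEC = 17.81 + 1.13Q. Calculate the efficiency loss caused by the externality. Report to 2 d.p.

Market equilibrium (private): 23.43 + 3.17Q = 112.85 - 2.47Q → Q_m = 15.8546.
Social marginal cost = private MC + MEC = 41.24 + 4.30Q.
Set SMC = demand: 41.24 + 4.30Q = 112.85 - 2.47Q → Q* = 10.5775.
The welfare-loss triangle has base |Q_m − Q*| and height MEC(Q_m) (the vertical gap between SMC and demand is zero at Q* and MEC at Q_m).
DWL = ½ × 5.2771 × 35.7257 = 94.2640.

DWL = $94.26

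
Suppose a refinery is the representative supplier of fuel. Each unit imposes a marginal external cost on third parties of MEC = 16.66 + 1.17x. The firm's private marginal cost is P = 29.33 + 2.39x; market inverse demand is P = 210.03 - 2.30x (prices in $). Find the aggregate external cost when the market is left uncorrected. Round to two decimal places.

Market equilibrium (private): 29.33 + 2.39x = 210.03 - 2.30x → x_m = 38.5288.
Total external cost = ∫₀^{x_m} (16.66 + 1.17x) dx = 16.66×38.5288 + ½×1.17×38.5288² = 1510.3038.

$1510.30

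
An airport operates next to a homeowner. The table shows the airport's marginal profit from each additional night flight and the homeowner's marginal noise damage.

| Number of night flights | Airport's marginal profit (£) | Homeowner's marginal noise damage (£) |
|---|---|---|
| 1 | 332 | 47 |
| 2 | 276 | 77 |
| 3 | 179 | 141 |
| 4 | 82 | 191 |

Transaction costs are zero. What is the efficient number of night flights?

3

Bargaining reaches the level where marginal profit last exceeds marginal noise damage.
That holds through level 3 (179 ≥ 141) but not at 4 (82 < 191).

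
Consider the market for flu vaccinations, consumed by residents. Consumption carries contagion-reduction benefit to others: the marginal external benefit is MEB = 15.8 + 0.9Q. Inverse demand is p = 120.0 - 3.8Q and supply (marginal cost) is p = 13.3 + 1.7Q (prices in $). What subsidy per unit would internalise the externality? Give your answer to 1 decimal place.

Social marginal benefit = demand + MEB = 135.8 - 2.9Q.
Set SMB = MC: 135.8 - 2.9Q = 13.3 + 1.7Q → Q* = 26.6304.
The Pigouvian subsidy equals MEB at Q*: 15.8 + 0.9×26.6304 = 39.7674.

subsidy = $39.8 per unit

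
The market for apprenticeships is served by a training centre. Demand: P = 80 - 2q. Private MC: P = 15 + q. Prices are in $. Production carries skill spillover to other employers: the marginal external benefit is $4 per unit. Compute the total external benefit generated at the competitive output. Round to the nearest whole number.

Market equilibrium (private): 15 + q = 80 - 2q → q_m = 21.6667.
Total external benefit = MEB × q_m = 4 × 21.6667 = 86.6668.

$87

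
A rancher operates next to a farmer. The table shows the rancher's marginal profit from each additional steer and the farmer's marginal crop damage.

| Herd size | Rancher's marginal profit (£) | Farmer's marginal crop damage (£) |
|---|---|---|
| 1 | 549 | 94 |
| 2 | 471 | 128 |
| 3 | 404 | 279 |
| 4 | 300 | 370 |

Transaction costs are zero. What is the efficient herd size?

3

Bargaining reaches the level where marginal profit last exceeds marginal crop damage.
That holds through level 3 (404 ≥ 279) but not at 4 (300 < 370).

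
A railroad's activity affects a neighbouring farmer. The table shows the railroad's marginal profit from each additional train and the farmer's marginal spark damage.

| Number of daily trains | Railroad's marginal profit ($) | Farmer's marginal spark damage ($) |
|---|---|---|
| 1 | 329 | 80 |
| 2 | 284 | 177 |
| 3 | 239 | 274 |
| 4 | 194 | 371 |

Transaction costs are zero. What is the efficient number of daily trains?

Bargaining reaches the level where marginal profit last exceeds marginal spark damage.
That holds through level 2 (284 ≥ 177) but not at 3 (239 < 274).

2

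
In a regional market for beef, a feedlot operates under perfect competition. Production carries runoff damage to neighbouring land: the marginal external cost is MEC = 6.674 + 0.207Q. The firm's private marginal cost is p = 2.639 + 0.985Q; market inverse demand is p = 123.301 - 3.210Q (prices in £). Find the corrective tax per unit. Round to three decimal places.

tax = £12.034 per unit

Social marginal cost = private MC + MEC = 9.313 + 1.192Q.
Set SMC = demand: 9.313 + 1.192Q = 123.301 - 3.210Q → Q* = 25.8946.
The Pigouvian tax equals MEC at Q*: 6.674 + 0.207×25.8946 = 12.0342.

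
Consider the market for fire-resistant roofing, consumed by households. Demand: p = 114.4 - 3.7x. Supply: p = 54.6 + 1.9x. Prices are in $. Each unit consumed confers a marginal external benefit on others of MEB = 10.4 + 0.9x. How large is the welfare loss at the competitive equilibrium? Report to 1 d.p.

Market equilibrium (private): 54.6 + 1.9x = 114.4 - 3.7x → x_m = 10.6786.
Social marginal benefit = demand + MEB = 124.8 - 2.8x.
Set SMB = MC: 124.8 - 2.8x = 54.6 + 1.9x → x* = 14.9362.
The loss is the area between SMB and MC from x* to x_m; with linear curves that's a triangle of height MEB(x_m).
DWL = ½ × 4.2576 × 20.0107 = 42.5988.

DWL = $42.6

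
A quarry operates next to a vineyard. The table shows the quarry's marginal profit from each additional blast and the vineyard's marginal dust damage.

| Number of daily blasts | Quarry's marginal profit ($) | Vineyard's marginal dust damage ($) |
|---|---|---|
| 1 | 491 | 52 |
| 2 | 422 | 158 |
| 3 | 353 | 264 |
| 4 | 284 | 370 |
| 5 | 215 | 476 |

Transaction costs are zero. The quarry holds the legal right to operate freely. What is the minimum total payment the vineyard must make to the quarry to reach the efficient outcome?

Left alone the quarry would choose level 5 (marginal profit stays positive).
Efficient level: k* = 3 (marginal profit ≥ marginal dust damage through 3).
The vineyard must at least cover the quarry's forgone profit from cutting 5→3: 284 + 215 = 499.

$499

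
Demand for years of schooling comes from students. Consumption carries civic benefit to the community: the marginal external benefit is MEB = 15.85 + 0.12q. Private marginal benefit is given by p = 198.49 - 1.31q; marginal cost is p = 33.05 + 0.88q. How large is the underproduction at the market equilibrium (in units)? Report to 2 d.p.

Market equilibrium (private): 33.05 + 0.88q = 198.49 - 1.31q → q_m = 75.5434.
Social marginal benefit = demand + MEB = 214.34 - 1.19q.
Set SMB = MC: 214.34 - 1.19q = 33.05 + 0.88q → q* = 87.5797.
Gap = |75.5434 − 87.5797| = 12.0363.

12.04 units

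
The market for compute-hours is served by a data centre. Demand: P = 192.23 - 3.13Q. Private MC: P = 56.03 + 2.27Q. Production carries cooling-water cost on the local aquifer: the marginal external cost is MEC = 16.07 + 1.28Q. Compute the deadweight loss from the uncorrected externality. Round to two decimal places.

Market equilibrium (private): 56.03 + 2.27Q = 192.23 - 3.13Q → Q_m = 25.2222.
Social marginal cost = private MC + MEC = 72.10 + 3.55Q.
Set SMC = demand: 72.10 + 3.55Q = 192.23 - 3.13Q → Q* = 17.9835.
The loss is the area between SMC and demand from Q* to Q_m; with linear curves that's a triangle of height MEC(Q_m).
DWL = ½ × 7.2387 × 48.3544 = 175.0115.

DWL = 175.01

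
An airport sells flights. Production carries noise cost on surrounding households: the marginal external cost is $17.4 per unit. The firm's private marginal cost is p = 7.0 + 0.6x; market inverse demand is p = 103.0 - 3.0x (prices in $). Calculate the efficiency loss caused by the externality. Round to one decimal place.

Market equilibrium (private): 7.0 + 0.6x = 103.0 - 3.0x → x_m = 26.6667.
Social marginal cost = private MC + MEC = 24.4 + 0.6x.
Set SMC = demand: 24.4 + 0.6x = 103.0 - 3.0x → x* = 21.8333.
The welfare-loss triangle has base |x_m − x*| and height MEC(x_m) (the vertical gap between SMC and demand is zero at x* and MEC at x_m).
DWL = ½ × 4.8334 × 17.4000 = 42.0506.

DWL = $42.1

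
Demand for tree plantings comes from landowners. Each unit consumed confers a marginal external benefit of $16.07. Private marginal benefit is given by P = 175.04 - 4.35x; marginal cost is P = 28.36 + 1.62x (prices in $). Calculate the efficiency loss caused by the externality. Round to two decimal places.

DWL = $21.63

Market equilibrium (private): 28.36 + 1.62x = 175.04 - 4.35x → x_m = 24.5695.
Social marginal benefit = demand + MEB = 191.11 - 4.35x.
Set SMB = MC: 191.11 - 4.35x = 28.36 + 1.62x → x* = 27.2613.
The welfare-loss triangle has base |x_m − x*| and height MEB(x_m) (the vertical gap between SMB and MC is zero at x* and MEB at x_m).
DWL = ½ × 2.6918 × 16.0700 = 21.6286.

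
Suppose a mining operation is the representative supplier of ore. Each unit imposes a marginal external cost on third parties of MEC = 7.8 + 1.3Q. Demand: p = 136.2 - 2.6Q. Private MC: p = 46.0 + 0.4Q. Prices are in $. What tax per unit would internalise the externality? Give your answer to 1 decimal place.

Social marginal cost = private MC + MEC = 53.8 + 1.7Q.
Set SMC = demand: 53.8 + 1.7Q = 136.2 - 2.6Q → Q* = 19.1628.
The Pigouvian tax equals MEC at Q*: 7.8 + 1.3×19.1628 = 32.7116.

tax = $32.7 per unit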